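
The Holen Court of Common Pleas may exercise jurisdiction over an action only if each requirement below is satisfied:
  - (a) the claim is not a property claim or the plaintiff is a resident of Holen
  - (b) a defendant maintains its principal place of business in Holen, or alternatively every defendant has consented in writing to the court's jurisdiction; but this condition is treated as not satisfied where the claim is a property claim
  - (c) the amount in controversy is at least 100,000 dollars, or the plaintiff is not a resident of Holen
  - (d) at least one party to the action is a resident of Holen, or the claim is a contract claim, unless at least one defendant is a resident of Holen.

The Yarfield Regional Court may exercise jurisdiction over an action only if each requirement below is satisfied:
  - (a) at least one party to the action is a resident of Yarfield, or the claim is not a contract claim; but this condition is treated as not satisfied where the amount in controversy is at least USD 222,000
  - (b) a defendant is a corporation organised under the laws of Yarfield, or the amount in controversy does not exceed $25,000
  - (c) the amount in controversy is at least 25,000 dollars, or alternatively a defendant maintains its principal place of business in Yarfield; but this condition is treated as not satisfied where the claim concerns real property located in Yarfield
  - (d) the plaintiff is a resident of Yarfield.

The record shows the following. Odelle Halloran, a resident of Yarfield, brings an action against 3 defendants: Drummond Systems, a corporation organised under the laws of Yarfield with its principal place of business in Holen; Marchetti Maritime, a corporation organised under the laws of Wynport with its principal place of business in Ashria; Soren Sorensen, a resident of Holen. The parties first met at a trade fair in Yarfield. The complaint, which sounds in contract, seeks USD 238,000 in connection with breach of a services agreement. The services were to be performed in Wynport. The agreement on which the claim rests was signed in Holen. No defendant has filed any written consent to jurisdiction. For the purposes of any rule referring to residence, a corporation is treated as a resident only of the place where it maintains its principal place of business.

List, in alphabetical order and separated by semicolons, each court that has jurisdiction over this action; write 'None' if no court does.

The Holen Court of Common Pleas:
  (a) The claim is a contract claim, not a property claim, which satisfies one of the alternatives. Satisfied.
  (b) Drummond Systems has its principal place of business in Holen, so this disjunct is met. And the carve-out is inapplicable — the claim is a contract claim, not a property claim. Met.
  (c) The amount in controversy is 238,000 dollars, which meets the $100,000 floor, which satisfies one of the alternatives. Condition met.
  (d) Drummond Systems resides in Holen, so this disjunct is met. Condition met.
  → All conditions met; jurisdiction exists.
The Yarfield Regional Court:
  (a) Odelle Halloran resides in Yarfield, so this disjunct is met. However, the amount in controversy is 238,000 dollars, which meets the USD 222,000 floor, which falls within the stated exception and so defeats the condition. Fails.
  (b) Drummond Systems is organised under the laws of Yarfield, so one alternative holds. Satisfied.
  (c) The amount in controversy is USD 238,000, which meets the $25,000 floor, so one alternative holds. And the carve-out is inapplicable — the claim does not concern real property. Met.
  (d) The plaintiff resides in Yarfield. Condition met.
  → At least one condition fails; no jurisdiction.

the Holen Court of Common Pleas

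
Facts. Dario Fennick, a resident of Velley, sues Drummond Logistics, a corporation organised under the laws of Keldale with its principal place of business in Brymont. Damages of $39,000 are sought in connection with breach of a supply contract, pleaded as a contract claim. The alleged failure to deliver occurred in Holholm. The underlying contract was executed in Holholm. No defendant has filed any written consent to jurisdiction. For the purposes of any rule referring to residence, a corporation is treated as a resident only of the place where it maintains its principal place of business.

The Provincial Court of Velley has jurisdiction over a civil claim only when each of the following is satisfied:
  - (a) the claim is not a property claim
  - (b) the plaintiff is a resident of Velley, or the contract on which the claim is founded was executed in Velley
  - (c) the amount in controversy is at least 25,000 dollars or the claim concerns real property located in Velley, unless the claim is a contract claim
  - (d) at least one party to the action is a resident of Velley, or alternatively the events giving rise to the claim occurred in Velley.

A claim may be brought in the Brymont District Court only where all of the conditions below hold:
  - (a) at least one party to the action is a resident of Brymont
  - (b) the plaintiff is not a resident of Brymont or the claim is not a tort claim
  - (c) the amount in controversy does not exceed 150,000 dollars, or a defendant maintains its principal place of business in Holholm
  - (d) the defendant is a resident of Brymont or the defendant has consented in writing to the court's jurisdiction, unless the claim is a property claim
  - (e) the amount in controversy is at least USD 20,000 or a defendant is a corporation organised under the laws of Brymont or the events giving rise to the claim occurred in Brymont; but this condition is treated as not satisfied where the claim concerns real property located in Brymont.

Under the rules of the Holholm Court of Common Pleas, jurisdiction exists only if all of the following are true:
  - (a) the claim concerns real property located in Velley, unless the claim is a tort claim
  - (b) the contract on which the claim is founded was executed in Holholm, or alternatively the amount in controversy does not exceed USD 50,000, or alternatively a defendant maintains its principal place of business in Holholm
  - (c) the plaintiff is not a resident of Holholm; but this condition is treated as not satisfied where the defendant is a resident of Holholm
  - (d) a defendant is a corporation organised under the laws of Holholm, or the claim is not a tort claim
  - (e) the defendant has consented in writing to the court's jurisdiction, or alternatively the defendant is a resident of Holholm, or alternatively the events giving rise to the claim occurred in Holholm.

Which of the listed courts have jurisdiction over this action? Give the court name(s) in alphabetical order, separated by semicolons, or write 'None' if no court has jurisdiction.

The Provincial Court of Velley:
  (a) The claim is a contract claim, not a property claim. Satisfied.
  (b) The plaintiff resides in Velley, which satisfies one of the alternatives. Satisfied.
  (c) The amount in controversy is USD 39,000, which meets the $25,000 floor — that alternative is enough. Met.
  (d) Dario Fennick resides in Velley — that alternative is enough. Met.
  → Jurisdiction lies.
The Brymont District Court:
  (a) Drummond Logistics resides in Brymont. Met.
  (b) The plaintiff resides in Velley, which is not Brymont, so one alternative holds. Condition met.
  (c) The amount in controversy is $39,000, within the $150,000 ceiling — that alternative is enough. Met.
  (d) The defendant resides in Brymont — that alternative is enough. Met.
  (e) The amount in controversy is 39,000 dollars, which meets the 20,000 dollars floor, so one alternative holds. And the carve-out is inapplicable — the claim does not concern real property. Satisfied.
  → The court has jurisdiction.
The Holholm Court of Common Pleas:
  (a) The claim does not concern real property. The proviso offers no rescue either, since the claim is a contract claim, not a tort claim. Not met.
  (b) The contract was executed in Holholm — that alternative is enough. Condition met.
  (c) The plaintiff resides in Velley, which is not Holholm. The exception is not triggered, since the defendant resides in Brymont, not Holholm. Condition met.
  (d) The claim is a contract claim, not a tort claim, so this disjunct is met. Satisfied.
  (e) The operative events occurred in Holholm, which satisfies one of the alternatives. Condition met.
  → The court lacks jurisdiction.

the Brymont District Court; the Provincial Court of Velley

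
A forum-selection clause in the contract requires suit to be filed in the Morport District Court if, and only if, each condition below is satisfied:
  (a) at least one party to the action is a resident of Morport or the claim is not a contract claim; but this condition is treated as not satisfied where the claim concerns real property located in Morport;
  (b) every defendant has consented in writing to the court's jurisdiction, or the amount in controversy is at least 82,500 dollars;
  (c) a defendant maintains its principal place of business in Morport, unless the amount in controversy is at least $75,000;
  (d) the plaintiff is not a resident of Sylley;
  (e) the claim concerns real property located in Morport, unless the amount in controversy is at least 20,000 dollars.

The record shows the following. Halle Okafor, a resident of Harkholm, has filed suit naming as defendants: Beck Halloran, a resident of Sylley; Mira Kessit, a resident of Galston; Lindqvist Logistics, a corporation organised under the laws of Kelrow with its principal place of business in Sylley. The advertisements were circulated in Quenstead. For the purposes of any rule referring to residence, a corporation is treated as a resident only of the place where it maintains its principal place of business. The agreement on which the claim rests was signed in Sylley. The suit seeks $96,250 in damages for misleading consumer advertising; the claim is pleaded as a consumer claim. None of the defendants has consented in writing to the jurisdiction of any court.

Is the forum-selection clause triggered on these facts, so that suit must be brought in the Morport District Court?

Yes

The Morport District Court:
  (a) The claim is a consumer claim, not a contract claim, so this disjunct is met. And the carve-out is inapplicable — the claim does not concern real property. Condition met.
  (b) The amount in controversy is $96,250, which meets the 82,500 dollars floor, so one alternative holds. Satisfied.
  (c) The corporate defendant(s) have their principal place of business in Sylley, not Morport. The proviso rescues it, though: the amount in controversy is USD 96,250, which meets the 75,000 dollars floor. Condition met.
  (d) The plaintiff resides in Harkholm, which is not Sylley. Met.
  (e) The claim does not concern real property. However, the amount in controversy is 96,250 dollars, which meets the 20,000 dollars floor, so the 'unless' proviso supplies this condition. Met.
  → The clause applies.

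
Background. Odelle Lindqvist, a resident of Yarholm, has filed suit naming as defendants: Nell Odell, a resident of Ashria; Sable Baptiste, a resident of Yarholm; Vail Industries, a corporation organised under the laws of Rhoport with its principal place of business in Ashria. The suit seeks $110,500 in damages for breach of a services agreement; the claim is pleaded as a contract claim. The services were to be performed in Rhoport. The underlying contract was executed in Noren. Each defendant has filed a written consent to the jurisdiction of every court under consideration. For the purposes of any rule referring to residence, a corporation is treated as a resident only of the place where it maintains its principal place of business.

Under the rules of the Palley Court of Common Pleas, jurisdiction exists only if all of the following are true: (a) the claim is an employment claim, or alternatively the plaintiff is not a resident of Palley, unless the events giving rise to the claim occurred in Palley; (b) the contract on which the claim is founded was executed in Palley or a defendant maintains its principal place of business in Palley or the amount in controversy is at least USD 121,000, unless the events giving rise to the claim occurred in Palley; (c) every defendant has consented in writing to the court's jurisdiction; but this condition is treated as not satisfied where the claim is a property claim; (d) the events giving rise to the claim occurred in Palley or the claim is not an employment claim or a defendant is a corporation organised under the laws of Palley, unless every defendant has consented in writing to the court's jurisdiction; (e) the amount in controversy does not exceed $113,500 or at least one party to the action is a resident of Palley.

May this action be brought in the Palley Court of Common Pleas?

The Palley Court of Common Pleas:
  (a) The plaintiff resides in Yarholm, which is not Palley, so this disjunct is met. Condition met.
  (b) The contract was executed in Noren, not Palley; the corporate defendant(s) have their principal place of business in Ashria, not Palley; the amount in controversy is 110,500 dollars, below the $121,000 floor — none of the alternatives is met. And the operative events occurred in Rhoport, not Palley, so the proviso does not save it. Not met.
  (c) Every defendant has filed written consent. And the carve-out is inapplicable — the claim is a contract claim, not a property claim. Condition met.
  (d) The claim is a contract claim, not an employment claim, so this disjunct is met. Met.
  (e) The amount in controversy is $110,500, within the $113,500 ceiling, which satisfies one of the alternatives. Met.
  → Not every requirement is met — no jurisdiction.

No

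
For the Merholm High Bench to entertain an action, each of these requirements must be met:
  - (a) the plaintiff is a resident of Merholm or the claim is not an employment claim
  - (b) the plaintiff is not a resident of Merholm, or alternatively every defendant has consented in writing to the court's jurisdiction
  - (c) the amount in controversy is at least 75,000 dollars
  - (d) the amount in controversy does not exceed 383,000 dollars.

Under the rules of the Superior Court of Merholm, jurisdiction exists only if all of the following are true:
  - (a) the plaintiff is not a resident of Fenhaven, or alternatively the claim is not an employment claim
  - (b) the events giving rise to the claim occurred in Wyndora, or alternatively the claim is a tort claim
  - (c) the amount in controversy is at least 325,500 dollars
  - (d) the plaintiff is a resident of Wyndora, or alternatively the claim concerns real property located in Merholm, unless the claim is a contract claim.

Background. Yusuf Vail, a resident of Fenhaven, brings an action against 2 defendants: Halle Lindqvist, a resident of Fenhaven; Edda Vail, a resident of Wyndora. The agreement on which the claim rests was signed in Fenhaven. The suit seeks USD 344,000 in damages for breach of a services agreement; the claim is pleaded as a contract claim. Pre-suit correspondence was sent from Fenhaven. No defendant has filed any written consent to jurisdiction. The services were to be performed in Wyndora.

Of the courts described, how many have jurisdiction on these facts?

2

The Merholm High Bench:
  (a) The claim is a contract claim, not an employment claim, which satisfies one of the alternatives. Condition met.
  (b) The plaintiff resides in Fenhaven, which is not Merholm, which satisfies one of the alternatives. Met.
  (c) The amount in controversy is $344,000, which meets the $75,000 floor. Met.
  (d) The amount in controversy is $344,000, within the 383,000 dollars ceiling. Condition met.
  → Every requirement is satisfied — jurisdiction.
The Superior Court of Merholm:
  (a) The claim is a contract claim, not an employment claim, so this disjunct is met. Met.
  (b) The operative events occurred in Wyndora, which satisfies one of the alternatives. Condition met.
  (c) The amount in controversy is $344,000, which meets the $325,500 floor. Met.
  (d) The plaintiff resides in Fenhaven, not Wyndora; the claim does not concern real property — no alternative holds. The proviso rescues it, though: the claim is a contract claim. Condition met.
  → All conditions met; jurisdiction exists.
Courts with jurisdiction: the Merholm High Bench, the Superior Court of Merholm — 2 in total.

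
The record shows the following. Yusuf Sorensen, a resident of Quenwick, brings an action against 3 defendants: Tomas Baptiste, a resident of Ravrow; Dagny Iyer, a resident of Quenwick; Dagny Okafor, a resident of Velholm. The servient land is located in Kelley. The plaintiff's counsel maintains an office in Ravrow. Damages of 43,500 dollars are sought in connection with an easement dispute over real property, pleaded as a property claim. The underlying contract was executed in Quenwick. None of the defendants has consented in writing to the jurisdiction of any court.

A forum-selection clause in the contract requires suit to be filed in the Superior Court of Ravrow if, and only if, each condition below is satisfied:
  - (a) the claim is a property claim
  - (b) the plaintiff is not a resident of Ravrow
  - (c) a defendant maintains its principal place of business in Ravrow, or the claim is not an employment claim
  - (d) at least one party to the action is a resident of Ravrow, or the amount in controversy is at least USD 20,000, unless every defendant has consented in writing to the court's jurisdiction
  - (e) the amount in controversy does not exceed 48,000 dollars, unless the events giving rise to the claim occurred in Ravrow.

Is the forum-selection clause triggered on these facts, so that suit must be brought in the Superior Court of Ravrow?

The Superior Court of Ravrow:
  (a) The claim is a property claim. Condition met.
  (b) The plaintiff resides in Quenwick, which is not Ravrow. Condition met.
  (c) The claim is a property claim, not an employment claim, so one alternative holds. Condition met.
  (d) Tomas Baptiste resides in Ravrow, so this disjunct is met. Met.
  (e) The amount in controversy is USD 43,500, within the $48,000 ceiling. Met.
  → The clause applies.

Yes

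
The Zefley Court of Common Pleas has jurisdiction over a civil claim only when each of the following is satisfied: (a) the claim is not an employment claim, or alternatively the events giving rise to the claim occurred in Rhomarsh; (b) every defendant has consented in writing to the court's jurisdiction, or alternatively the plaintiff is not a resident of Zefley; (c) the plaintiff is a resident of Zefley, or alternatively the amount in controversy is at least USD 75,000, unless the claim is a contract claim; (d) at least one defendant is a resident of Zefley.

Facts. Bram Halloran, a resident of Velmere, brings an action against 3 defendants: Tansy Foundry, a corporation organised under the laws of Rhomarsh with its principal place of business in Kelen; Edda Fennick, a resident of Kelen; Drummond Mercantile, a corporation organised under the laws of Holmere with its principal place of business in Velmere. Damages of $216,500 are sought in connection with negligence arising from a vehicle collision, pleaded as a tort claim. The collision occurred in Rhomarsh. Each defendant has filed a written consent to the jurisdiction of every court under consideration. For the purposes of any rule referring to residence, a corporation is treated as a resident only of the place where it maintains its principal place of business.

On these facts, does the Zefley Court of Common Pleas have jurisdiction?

No

The Zefley Court of Common Pleas:
  (a) The claim is a tort claim, not an employment claim — that alternative is enough. Satisfied.
  (b) Every defendant has filed written consent, so one alternative holds. Condition met.
  (c) The amount in controversy is $216,500, which meets the 75,000 dollars floor, so one alternative holds. Met.
  (d) No defendant resides in Zefley (they reside in Kelen, Kelen, Velmere). Fails.
  → The court lacks jurisdiction.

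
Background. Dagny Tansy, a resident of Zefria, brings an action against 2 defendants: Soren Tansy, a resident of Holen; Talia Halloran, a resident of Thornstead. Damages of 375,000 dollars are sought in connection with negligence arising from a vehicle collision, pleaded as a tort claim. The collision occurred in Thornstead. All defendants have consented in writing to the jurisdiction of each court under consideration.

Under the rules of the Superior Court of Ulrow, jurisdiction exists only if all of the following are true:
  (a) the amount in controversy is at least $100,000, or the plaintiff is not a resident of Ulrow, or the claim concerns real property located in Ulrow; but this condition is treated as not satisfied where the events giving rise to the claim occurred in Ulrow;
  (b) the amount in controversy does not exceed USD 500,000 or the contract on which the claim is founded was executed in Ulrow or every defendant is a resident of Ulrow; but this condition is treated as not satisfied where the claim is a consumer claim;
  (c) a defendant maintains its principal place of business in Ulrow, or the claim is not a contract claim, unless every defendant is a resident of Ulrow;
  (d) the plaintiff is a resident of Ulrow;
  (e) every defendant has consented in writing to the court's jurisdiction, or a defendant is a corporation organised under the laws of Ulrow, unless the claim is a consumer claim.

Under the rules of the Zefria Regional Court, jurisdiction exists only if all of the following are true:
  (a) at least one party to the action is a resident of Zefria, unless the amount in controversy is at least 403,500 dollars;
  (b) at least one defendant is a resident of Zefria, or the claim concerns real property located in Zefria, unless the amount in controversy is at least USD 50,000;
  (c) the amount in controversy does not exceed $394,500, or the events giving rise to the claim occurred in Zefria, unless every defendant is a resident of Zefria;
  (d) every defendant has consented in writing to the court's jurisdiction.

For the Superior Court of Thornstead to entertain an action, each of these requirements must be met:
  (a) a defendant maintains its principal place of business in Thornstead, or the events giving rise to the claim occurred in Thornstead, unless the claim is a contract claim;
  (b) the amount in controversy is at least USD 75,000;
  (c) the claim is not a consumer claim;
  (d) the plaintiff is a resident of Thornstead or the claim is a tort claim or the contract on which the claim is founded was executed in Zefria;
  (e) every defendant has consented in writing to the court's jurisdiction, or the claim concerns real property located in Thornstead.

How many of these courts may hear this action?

The Superior Court of Ulrow:
  (a) The amount in controversy is USD 375,000, which meets the 100,000 dollars floor, so this disjunct is met. The carve-out does not apply: the operative events occurred in Thornstead, not Ulrow. Condition met.
  (b) The amount in controversy is $375,000, within the USD 500,000 ceiling, so one alternative holds. The carve-out does not apply: the claim is a tort claim, not a consumer claim. Met.
  (c) The claim is a tort claim, not a contract claim, so this disjunct is met. Condition met.
  (d) The plaintiff resides in Zefria, not Ulrow. Condition not met.
  (e) Every defendant has filed written consent — that alternative is enough. Condition met.
  → No jurisdiction.
The Zefria Regional Court:
  (a) Dagny Tansy resides in Zefria. Satisfied.
  (b) No defendant resides in Zefria (they reside in Holen, Thornstead); the claim does not concern real property — no alternative holds. The proviso rescues it, though: the amount in controversy is 375,000 dollars, which meets the USD 50,000 floor. Satisfied.
  (c) The amount in controversy is $375,000, within the $394,500 ceiling, so one alternative holds. Met.
  (d) Every defendant has filed written consent. Met.
  → All conditions met; jurisdiction exists.
The Superior Court of Thornstead:
  (a) The operative events occurred in Thornstead — that alternative is enough. Met.
  (b) The amount in controversy is $375,000, which meets the $75,000 floor. Condition met.
  (c) The claim is a tort claim, not a consumer claim. Condition met.
  (d) The claim is a tort claim, so this disjunct is met. Met.
  (e) Every defendant has filed written consent — that alternative is enough. Satisfied.
  → Jurisdiction lies.
Courts with jurisdiction: the Zefria Regional Court, the Superior Court of Thornstead — 2 in total.

2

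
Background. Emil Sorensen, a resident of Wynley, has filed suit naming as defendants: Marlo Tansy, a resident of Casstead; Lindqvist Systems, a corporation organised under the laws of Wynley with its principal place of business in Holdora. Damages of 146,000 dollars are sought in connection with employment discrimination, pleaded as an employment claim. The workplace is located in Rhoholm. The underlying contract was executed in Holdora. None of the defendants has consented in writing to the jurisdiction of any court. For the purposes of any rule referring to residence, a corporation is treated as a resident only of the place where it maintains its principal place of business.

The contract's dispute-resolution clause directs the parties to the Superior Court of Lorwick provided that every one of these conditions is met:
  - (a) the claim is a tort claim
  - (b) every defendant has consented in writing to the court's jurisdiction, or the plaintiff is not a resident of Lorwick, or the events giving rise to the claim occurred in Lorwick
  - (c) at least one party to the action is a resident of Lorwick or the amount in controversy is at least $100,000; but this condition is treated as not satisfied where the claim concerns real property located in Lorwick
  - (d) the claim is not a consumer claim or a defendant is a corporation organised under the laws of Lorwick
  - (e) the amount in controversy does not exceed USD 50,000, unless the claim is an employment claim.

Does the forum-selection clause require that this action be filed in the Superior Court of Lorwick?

The Superior Court of Lorwick:
  (a) The claim is an employment claim, not a tort claim. Not satisfied.
  (b) The plaintiff resides in Wynley, which is not Lorwick, so one alternative holds. Satisfied.
  (c) The amount in controversy is $146,000, which meets the 100,000 dollars floor, so one alternative holds. The carve-out does not apply: the claim does not concern real property. Satisfied.
  (d) The claim is an employment claim, not a consumer claim, which satisfies one of the alternatives. Met.
  (e) The amount in controversy is USD 146,000, above the 50,000 dollars ceiling. However, the claim is an employment claim, so the 'unless' proviso supplies this condition. Met.
  → Forum clause is not triggered.

No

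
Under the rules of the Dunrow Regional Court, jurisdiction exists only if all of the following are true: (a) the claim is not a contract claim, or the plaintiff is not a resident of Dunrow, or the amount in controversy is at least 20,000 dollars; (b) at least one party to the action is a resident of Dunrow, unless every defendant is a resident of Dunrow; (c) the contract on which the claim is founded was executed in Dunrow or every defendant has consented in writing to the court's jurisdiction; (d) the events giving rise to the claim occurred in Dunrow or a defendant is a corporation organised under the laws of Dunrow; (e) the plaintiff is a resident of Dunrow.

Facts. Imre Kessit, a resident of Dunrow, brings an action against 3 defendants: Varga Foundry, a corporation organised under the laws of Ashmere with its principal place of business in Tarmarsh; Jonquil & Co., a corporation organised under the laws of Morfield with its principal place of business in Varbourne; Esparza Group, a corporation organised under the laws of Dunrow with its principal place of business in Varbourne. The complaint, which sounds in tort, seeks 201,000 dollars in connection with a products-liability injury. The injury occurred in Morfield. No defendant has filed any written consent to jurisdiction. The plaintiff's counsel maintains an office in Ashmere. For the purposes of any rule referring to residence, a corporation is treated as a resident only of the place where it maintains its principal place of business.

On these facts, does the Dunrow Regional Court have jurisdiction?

The Dunrow Regional Court:
  (a) The claim is a tort claim, not a contract claim — that alternative is enough. Satisfied.
  (b) Imre Kessit resides in Dunrow. Condition met.
  (c) No contract (and hence no place of execution) is alleged; no such written consent has been filed — every alternative fails. Not satisfied.
  (d) Esparza Group is organised under the laws of Dunrow, which satisfies one of the alternatives. Condition met.
  (e) The plaintiff resides in Dunrow. Satisfied.
  → At least one condition fails; no jurisdiction.

No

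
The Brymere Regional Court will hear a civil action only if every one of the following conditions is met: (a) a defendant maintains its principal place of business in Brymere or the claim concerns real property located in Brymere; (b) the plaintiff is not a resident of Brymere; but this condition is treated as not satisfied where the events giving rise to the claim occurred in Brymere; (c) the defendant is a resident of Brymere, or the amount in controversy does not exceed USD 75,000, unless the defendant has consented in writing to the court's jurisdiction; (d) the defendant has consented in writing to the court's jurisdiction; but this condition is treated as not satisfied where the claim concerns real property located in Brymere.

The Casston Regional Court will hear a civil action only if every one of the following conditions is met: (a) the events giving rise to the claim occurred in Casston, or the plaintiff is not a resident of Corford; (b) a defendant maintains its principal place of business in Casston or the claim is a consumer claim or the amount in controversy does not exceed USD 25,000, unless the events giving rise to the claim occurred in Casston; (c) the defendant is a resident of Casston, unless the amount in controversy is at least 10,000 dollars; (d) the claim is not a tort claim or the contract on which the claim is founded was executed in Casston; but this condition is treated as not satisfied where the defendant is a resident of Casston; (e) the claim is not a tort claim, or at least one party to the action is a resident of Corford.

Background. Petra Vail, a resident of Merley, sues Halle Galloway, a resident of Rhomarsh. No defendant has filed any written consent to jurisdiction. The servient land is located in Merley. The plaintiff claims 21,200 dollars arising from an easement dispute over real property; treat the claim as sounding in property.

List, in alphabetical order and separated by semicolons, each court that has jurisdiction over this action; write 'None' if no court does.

The Brymere Regional Court:
  (a) No defendant is a corporation; the property lies in Merley, not Brymere — every alternative fails. Not met.
  (b) The plaintiff resides in Merley, which is not Brymere. And the carve-out is inapplicable — the operative events occurred in Merley, not Brymere. Met.
  (c) The amount in controversy is $21,200, within the $75,000 ceiling — that alternative is enough. Condition met.
  (d) No such written consent has been filed. Not met.
  → At least one condition fails; no jurisdiction.
The Casston Regional Court:
  (a) The plaintiff resides in Merley, which is not Corford, so one alternative holds. Satisfied.
  (b) The amount in controversy is USD 21,200, within the USD 25,000 ceiling — that alternative is enough. Condition met.
  (c) The defendant resides in Rhomarsh, not Casston. However, the amount in controversy is USD 21,200, which meets the $10,000 floor, so the 'unless' proviso supplies this condition. Met.
  (d) The claim is a property claim, not a tort claim, so this disjunct is met. The carve-out does not apply: the defendant resides in Rhomarsh, not Casston. Met.
  (e) The claim is a property claim, not a tort claim, so one alternative holds. Condition met.
  → The court has jurisdiction.

the Casston Regional Court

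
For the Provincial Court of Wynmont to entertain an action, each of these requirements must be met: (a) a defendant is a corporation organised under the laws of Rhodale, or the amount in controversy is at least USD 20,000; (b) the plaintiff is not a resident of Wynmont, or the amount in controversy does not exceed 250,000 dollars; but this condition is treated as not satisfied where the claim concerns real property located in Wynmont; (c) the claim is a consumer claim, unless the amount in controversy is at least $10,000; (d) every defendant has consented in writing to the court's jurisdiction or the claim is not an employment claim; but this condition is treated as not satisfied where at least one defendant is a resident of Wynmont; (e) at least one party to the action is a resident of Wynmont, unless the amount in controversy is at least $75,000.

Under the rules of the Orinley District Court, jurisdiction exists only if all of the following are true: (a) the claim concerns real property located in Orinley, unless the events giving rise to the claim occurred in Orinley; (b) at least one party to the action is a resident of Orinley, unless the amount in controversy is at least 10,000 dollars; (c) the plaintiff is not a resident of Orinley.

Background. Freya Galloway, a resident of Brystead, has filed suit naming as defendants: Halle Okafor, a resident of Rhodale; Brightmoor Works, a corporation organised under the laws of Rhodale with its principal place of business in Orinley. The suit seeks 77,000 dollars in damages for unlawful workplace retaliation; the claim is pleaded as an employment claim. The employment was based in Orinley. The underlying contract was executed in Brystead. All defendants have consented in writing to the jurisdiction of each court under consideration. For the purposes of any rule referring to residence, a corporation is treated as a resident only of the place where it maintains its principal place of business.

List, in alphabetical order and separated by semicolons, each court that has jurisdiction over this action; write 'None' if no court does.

The Provincial Court of Wynmont:
  (a) Brightmoor Works is organised under the laws of Rhodale — that alternative is enough. Condition met.
  (b) The plaintiff resides in Brystead, which is not Wynmont, which satisfies one of the alternatives. The carve-out does not apply: the claim does not concern real property. Satisfied.
  (c) The claim is an employment claim, not a consumer claim. But the amount in controversy is USD 77,000, which meets the 10,000 dollars floor, and the 'unless' clause therefore excuses the requirement. Met.
  (d) Every defendant has filed written consent, which satisfies one of the alternatives. The exception is not triggered, since no defendant resides in Wynmont (they reside in Rhodale, Orinley). Condition met.
  (e) No party resides in Wynmont. But the amount in controversy is USD 77,000, which meets the $75,000 floor, and the 'unless' clause therefore excuses the requirement. Satisfied.
  → Jurisdiction lies.
The Orinley District Court:
  (a) The claim does not concern real property. However, the operative events occurred in Orinley, so the 'unless' proviso supplies this condition. Condition met.
  (b) Brightmoor Works resides in Orinley. Satisfied.
  (c) The plaintiff resides in Brystead, which is not Orinley. Condition met.
  → The court has jurisdiction.

the Orinley District Court; the Provincial Court of Wynmont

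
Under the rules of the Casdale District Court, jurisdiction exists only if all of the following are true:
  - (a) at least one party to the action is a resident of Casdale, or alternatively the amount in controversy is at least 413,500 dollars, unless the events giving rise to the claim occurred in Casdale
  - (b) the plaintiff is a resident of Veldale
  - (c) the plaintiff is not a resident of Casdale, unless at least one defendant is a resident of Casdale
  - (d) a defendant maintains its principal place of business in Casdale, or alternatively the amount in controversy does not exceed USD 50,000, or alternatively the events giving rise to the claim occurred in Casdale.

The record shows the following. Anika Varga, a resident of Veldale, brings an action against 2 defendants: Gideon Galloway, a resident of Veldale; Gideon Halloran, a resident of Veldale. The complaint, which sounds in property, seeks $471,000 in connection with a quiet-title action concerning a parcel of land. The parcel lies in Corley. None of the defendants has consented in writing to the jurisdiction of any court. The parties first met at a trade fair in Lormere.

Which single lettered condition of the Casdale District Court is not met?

(d)

The Casdale District Court:
  (a) The amount in controversy is $471,000, which meets the $413,500 floor — that alternative is enough. Condition met.
  (b) The plaintiff resides in Veldale. Condition met.
  (c) The plaintiff resides in Veldale, which is not Casdale. Met.
  (d) No defendant is a corporation; the amount in controversy is 471,000 dollars, above the 50,000 dollars ceiling; the operative events occurred in Corley, not Casdale — no alternative holds. Not satisfied.
Only condition (d) fails.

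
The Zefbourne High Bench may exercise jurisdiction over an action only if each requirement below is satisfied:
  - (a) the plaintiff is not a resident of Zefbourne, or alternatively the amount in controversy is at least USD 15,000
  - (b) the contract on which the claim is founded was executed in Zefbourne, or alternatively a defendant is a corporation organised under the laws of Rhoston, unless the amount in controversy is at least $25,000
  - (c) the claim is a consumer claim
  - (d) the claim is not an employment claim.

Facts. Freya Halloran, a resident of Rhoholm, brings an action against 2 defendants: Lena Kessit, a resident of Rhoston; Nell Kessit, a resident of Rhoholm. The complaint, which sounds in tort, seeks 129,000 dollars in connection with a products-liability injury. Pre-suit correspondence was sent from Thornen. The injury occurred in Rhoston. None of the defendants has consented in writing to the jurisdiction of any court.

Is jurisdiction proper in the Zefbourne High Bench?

No

The Zefbourne High Bench:
  (a) The plaintiff resides in Rhoholm, which is not Zefbourne, so one alternative holds. Met.
  (b) No contract (and hence no place of execution) is alleged; no defendant is a corporation — none of the alternatives is met. But the amount in controversy is 129,000 dollars, which meets the USD 25,000 floor, and the 'unless' clause therefore excuses the requirement. Condition met.
  (c) The claim is a tort claim, not a consumer claim. Not met.
  (d) The claim is a tort claim, not an employment claim. Condition met.
  → At least one condition fails; no jurisdiction.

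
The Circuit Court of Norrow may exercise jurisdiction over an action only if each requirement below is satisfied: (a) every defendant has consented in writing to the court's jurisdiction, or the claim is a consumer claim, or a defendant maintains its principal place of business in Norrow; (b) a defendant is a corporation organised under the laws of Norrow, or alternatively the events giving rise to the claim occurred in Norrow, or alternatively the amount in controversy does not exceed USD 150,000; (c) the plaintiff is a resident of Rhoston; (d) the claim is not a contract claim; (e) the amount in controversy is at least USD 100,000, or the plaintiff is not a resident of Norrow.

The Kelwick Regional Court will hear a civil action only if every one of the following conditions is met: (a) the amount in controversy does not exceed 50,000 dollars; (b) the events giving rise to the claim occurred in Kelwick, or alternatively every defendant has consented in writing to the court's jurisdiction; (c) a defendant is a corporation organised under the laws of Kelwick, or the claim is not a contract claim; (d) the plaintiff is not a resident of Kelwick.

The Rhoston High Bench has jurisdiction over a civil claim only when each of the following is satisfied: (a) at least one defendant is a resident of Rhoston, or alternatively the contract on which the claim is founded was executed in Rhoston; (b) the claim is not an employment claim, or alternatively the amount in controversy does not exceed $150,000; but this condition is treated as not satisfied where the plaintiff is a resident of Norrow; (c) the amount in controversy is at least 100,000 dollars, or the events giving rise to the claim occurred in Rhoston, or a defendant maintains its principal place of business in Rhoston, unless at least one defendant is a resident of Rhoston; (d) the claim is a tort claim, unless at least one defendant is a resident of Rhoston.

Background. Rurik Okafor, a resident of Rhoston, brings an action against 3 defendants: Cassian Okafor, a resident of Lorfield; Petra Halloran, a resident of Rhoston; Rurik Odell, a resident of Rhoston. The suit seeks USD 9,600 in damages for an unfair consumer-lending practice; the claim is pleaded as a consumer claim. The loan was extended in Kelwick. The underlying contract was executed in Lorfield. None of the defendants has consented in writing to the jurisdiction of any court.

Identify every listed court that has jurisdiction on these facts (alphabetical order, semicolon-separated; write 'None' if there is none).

The Circuit Court of Norrow:
  (a) The claim is a consumer claim, so one alternative holds. Condition met.
  (b) The amount in controversy is $9,600, within the $150,000 ceiling — that alternative is enough. Met.
  (c) The plaintiff resides in Rhoston. Satisfied.
  (d) The claim is a consumer claim, not a contract claim. Condition met.
  (e) The plaintiff resides in Rhoston, which is not Norrow — that alternative is enough. Satisfied.
  → Jurisdiction lies.
The Kelwick Regional Court:
  (a) The amount in controversy is USD 9,600, within the 50,000 dollars ceiling. Met.
  (b) The operative events occurred in Kelwick, so one alternative holds. Satisfied.
  (c) The claim is a consumer claim, not a contract claim, so this disjunct is met. Met.
  (d) The plaintiff resides in Rhoston, which is not Kelwick. Condition met.
  → Jurisdiction lies.
The Rhoston High Bench:
  (a) Petra Halloran resides in Rhoston, which satisfies one of the alternatives. Met.
  (b) The claim is a consumer claim, not an employment claim, so one alternative holds. And the carve-out is inapplicable — the plaintiff resides in Rhoston, not Norrow. Satisfied.
  (c) The amount in controversy is 9,600 dollars, below the $100,000 floor; the operative events occurred in Kelwick, not Rhoston; no defendant is a corporation — none of the alternatives is met. But Petra Halloran resides in Rhoston, and the 'unless' clause therefore excuses the requirement. Condition met.
  (d) The claim is a consumer claim, not a tort claim. However, Petra Halloran resides in Rhoston, so the 'unless' proviso supplies this condition. Met.
  → Jurisdiction lies.

the Circuit Court of Norrow; the Kelwick Regional Court; the Rhoston High Bench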